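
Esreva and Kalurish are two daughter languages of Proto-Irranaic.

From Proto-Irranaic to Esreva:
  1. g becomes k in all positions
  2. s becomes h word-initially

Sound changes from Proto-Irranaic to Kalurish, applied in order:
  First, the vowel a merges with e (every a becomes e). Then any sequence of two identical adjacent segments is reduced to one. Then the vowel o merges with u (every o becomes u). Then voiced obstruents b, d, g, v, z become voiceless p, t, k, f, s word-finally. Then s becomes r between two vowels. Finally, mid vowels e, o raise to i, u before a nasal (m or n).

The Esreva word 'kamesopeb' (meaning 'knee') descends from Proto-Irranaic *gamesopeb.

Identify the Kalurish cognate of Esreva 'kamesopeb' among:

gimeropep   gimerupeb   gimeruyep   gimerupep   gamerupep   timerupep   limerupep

gimerupep

Kalurish: start from *gamesopeb.
  rule 1 (vowel merger): gamesopeb → gemesopeb
  rule 2: no change — gemesopeb
  rule 3 (vowel merger): gemesopeb → gemesupeb
  rule 4 (final devoicing): gemesupeb → gemesupep
  rule 5 (rhotacism): gemesupep → gemerupep
  rule 6 (pre-nasal raising): gemerupep → gimerupep
  ⇒ Kalurish gimerupep
Among the options, 'gimerupep' alone shows every Kalurish change applied in order.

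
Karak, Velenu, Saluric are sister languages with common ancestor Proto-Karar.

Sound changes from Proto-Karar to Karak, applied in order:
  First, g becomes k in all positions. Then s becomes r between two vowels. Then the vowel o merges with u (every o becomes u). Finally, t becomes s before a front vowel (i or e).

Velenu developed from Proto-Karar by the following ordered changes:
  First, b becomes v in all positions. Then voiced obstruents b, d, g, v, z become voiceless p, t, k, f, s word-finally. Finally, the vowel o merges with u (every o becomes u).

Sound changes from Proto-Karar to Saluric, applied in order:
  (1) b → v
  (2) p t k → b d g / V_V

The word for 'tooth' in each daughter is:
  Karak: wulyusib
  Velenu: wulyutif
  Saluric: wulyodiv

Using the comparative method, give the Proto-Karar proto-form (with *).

Position 6: Karak has s, Velenu has t, Saluric has d. Taking the neighbouring segments as reconstructed: Karak s can only go back to *t; Velenu t can only go back to *t; Saluric d could go back to *t or *d — the one source consistent with every daughter is *t.
Position 5: Karak has u, Velenu has u, Saluric has o. Saluric preserves o here (none of its changes turn any other segment into o), so the proto-segment is *o.
Position 8: Karak has b, Velenu has f, Saluric has v. Karak preserves b here (none of its changes turn any other segment into b), so the proto-segment is *b.
Continuing position by position gives *wulyotib; check it forward:
Karak: *wulyotib > wulyutib > wulyusib  (by vowel merger, palatalisation)
Velenu: start from *wulyotib.
  rule 1 (unconditioned shift): wulyotib → wulyotiv
  rule 2 (final devoicing): wulyotiv → wulyotif
  rule 3 (vowel merger): wulyotif → wulyutif
  ⇒ Velenu wulyutif
Saluric: *wulyotib > wulyotiv > wulyodiv  (by unconditioned shift, intervocalic voicing)
No other proto-form is consistent with every reflex, so the reconstruction is *wulyotib.

*wulyotib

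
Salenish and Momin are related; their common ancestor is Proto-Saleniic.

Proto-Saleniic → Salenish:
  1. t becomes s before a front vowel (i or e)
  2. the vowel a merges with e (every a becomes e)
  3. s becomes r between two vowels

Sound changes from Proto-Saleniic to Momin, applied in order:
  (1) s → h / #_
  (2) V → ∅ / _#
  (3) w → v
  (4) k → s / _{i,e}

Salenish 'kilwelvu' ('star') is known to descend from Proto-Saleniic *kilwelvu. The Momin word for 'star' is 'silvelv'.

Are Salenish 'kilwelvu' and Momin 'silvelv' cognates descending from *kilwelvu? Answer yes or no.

Derive the expected Momin reflex of *kilwelvu:
Momin: *kilwelvu > kilwelv > kilvelv > silvelv  (by apocope, unconditioned shift, palatalisation)
Momin 'silvelv' matches the regular reflex exactly, so the pair is cognate.

yes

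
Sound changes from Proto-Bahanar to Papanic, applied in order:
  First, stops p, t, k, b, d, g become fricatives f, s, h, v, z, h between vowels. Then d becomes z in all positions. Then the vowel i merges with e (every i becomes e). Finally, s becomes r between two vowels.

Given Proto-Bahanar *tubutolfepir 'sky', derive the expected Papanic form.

tuvurolfefer

Papanic: *tubutolfepir > tuvusolfefir > tuvusolfefer > tuvurolfefer  (by intervocalic lenition, vowel merger, rhotacism)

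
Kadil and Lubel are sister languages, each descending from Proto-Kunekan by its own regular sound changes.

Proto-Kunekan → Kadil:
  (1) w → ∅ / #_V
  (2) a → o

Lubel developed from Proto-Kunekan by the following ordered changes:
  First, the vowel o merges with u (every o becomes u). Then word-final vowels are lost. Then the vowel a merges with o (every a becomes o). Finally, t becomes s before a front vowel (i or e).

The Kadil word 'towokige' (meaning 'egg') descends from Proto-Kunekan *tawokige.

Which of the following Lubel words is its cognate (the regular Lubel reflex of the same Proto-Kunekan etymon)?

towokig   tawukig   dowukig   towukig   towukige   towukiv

Lubel: start from *tawokige.
  rule 1 (vowel merger): tawokige → tawukige
  rule 2 (apocope): tawukige → tawukig
  rule 3 (vowel merger): tawukig → towukig
  rule 4: no change — towukig
  ⇒ Lubel towukig
The other candidates each miss or misapply at least one Lubel change.

towukig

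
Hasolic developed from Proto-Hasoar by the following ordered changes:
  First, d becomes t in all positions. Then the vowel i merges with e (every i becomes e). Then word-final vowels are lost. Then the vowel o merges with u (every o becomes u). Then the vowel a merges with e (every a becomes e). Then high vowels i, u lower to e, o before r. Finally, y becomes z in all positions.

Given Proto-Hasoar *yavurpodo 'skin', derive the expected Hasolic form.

Hasolic: start from *yavurpodo.
  rule 1 (unconditioned shift): yavurpodo → yavurpoto
  rule 2: no change — yavurpoto
  rule 3 (apocope): yavurpoto → yavurpot
  rule 4 (vowel merger): yavurpot → yavurput
  rule 5 (vowel merger): yavurput → yevurput
  rule 6 (pre-rhotic lowering): yevurput → yevorput
  rule 7 (unconditioned shift): yevorput → zevorput
  ⇒ Hasolic zevorput

zevorput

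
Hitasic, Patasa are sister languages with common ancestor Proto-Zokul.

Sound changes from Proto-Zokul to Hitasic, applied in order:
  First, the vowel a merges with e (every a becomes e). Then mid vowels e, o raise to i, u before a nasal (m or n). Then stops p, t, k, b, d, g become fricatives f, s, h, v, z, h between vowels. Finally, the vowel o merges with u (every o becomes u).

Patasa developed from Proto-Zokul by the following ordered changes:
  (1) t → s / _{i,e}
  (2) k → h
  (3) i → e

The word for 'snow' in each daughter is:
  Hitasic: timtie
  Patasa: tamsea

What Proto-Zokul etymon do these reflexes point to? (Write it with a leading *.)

Position 6: Hitasic has e, Patasa has a. Patasa preserves a here (none of its changes turn any other segment into a), so the proto-segment is *a.
Position 5: Hitasic has i, Patasa has e. Taking the neighbouring segments as reconstructed: Hitasic i can only go back to *i; Patasa e could go back to *e or *i — the one source consistent with every daughter is *i.
Verify the candidate proto-form against each daughter:
Hitasic: start from *tamtia.
  rule 1 (vowel merger): tamtia → temtie
  rule 2 (pre-nasal raising): temtie → timtie
  rule 3: no change — timtie
  rule 4: no change — timtie
  ⇒ Hitasic timtie
Patasa: *tamtia > tamsia > tamsea  (by palatalisation, vowel merger)
No other proto-form is consistent with every reflex, so the reconstruction is *tamtia.

*tamtia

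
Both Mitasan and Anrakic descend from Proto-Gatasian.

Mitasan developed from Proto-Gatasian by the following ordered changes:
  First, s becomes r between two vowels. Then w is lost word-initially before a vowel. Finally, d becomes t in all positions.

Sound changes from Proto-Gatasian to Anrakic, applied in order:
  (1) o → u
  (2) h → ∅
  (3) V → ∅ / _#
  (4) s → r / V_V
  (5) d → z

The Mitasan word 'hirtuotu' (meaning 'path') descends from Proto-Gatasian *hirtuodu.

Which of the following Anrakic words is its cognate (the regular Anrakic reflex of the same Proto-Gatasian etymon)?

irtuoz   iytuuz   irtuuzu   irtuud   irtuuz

Anrakic: *hirtuodu > hirtuudu > irtuudu > irtuud > irtuuz  (by vowel merger, h-loss, apocope, unconditioned shift)

irtuuz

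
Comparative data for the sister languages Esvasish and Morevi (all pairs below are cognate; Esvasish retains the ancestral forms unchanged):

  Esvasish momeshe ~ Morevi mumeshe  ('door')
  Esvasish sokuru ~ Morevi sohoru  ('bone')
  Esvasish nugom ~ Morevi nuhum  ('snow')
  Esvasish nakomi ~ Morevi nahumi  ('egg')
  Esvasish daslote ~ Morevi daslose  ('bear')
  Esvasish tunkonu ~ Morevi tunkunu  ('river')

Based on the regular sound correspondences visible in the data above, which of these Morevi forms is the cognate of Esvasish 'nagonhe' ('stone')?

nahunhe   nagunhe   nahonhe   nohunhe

nahunhe

nugom ~ nuhum — Esvasish g corresponds to Morevi h between vowels (before a back vowel).
tunkonu ~ tunkunu — Esvasish o corresponds to Morevi u after a consonant, before a nasal.
Applying these to Esvasish 'nagonhe':
  nagonhe → nahonhe   (g→h between vowels (before a back vowel))
  nahonhe → nahunhe   (o→u after a consonant, before a nasal)
So the Morevi cognate is 'nahunhe'.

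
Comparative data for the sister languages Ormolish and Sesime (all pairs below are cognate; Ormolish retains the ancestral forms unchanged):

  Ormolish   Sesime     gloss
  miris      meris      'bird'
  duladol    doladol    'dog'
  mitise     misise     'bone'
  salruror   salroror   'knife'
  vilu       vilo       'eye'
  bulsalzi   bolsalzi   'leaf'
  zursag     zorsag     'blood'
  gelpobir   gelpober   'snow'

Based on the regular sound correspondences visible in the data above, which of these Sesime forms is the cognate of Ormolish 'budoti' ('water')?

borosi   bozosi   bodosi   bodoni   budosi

bodosi

duladol ~ doladol, bulsalzi ~ bolsalzi — Ormolish u corresponds to Sesime o after a consonant, before a consonant other than r, m, n, p, b, f, v.
mitise ~ misise — Ormolish t corresponds to Sesime s between vowels (before a front vowel).
Applying these to Ormolish 'budoti':
  budoti → bodoti   (u→o after a consonant, before a consonant other than r, m, n, p, b, f, v)
  bodoti → bodosi   (t→s between vowels (before a front vowel))
So the Sesime cognate is 'bodosi'.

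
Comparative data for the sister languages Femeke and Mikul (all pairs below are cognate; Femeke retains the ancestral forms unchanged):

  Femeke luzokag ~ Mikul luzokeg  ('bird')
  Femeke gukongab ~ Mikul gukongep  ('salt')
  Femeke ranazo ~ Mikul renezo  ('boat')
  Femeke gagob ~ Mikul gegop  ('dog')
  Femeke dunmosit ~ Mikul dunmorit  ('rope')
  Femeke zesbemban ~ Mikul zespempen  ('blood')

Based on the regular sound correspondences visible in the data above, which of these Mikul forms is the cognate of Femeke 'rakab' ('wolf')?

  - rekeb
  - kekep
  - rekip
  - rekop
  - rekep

rekep

luzokag ~ luzokeg, ranazo ~ renezo — Femeke a corresponds to Mikul e after a consonant, before a consonant other than r, m, n, p, b, f, v.
gukongab ~ gukongep — Femeke a corresponds to Mikul e after a consonant, before a labial obstruent.
gukongab ~ gukongep, gagob ~ gegop — Femeke b corresponds to Mikul p word-finally.
Applying these to Femeke 'rakab':
  rakab → rekab   (a→e after a consonant, before a consonant other than r, m, n, p, b, f, v)
  rekab → rekeb   (a→e after a consonant, before a labial obstruent)
  rekeb → rekep   (b→p word-finally)
So the Mikul cognate is 'rekep'.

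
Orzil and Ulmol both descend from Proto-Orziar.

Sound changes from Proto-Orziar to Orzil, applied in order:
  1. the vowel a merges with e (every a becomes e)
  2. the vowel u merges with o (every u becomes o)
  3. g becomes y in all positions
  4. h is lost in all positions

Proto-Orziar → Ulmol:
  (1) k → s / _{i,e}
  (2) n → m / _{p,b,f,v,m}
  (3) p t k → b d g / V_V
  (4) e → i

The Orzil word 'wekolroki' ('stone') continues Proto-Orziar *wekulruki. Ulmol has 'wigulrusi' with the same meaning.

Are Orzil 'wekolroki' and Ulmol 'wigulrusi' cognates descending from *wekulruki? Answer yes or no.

Derive the expected Ulmol reflex of *wekulruki:
Ulmol: *wekulruki
  wekulruki → wekulrusi   [palatalisation]
  wekulrusi (rule 2 does not apply)
  wekulrusi → wegulrusi   [intervocalic voicing]
  wegulrusi → wigulrusi   [vowel merger]
  giving Ulmol wigulrusi.
Ulmol 'wigulrusi' matches the regular reflex exactly, so the pair is cognate.

yes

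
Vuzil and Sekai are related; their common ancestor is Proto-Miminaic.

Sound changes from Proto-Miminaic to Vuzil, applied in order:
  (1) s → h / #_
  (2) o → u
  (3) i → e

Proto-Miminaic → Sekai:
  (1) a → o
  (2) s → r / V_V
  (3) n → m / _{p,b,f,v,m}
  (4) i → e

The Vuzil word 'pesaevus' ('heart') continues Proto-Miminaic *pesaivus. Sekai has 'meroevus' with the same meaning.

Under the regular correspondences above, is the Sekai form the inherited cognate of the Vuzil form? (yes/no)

Derive the expected Sekai reflex of *pesaivus:
Sekai: *pesaivus > pesoivus > peroivus > peroevus  (by vowel merger, rhotacism, vowel merger)
The regular Sekai reflex would be 'peroevus', but the attested form is 'meroevus'. The correspondence is irregular, so they are not cognates (the Sekai form has a different source).

no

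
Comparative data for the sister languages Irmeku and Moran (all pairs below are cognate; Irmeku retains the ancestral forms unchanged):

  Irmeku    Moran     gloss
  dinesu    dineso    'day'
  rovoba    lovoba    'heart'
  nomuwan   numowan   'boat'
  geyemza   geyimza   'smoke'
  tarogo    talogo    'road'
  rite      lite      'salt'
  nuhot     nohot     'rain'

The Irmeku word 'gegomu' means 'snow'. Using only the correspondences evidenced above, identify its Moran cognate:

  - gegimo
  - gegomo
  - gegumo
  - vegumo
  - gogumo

nomuwan ~ numowan — Irmeku o corresponds to Moran u after a consonant, before a nasal.
dinesu ~ dineso — Irmeku u corresponds to Moran o word-finally.
Applying these to Irmeku 'gegomu':
  gegomu → gegumu   (o→u after a consonant, before a nasal)
  gegumu → gegumo   (u→o word-finally)
So the Moran cognate is 'gegumo'.

gegumo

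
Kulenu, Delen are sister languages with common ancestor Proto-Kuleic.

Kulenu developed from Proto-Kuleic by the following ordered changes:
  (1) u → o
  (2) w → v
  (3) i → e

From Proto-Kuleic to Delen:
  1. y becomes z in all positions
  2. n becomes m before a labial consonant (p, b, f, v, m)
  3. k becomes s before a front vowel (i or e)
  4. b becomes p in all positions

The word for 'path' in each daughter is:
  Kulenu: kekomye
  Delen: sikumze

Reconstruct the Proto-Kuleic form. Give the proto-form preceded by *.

Position 2: Kulenu has e, Delen has i. Delen preserves i here (none of its changes turn any other segment into i), so the proto-segment is *i.
Position 4: Kulenu has o, Delen has u. Delen preserves u here (none of its changes turn any other segment into u), so the proto-segment is *u.
Position 1: Kulenu has k, Delen has s. Kulenu preserves k here (none of its changes turn any other segment into k), so the proto-segment is *k.
Verify the candidate proto-form against each daughter:
Kulenu: start from *kikumye.
  rule 1 (vowel merger): kikumye → kikomye
  rule 2: no change — kikomye
  rule 3 (vowel merger): kikomye → kekomye
  ⇒ Kulenu kekomye
Delen: *kikumye > kikumze > sikumze  (by unconditioned shift, palatalisation)
No other proto-form is consistent with every reflex, so the reconstruction is *kikumye.

*kikumye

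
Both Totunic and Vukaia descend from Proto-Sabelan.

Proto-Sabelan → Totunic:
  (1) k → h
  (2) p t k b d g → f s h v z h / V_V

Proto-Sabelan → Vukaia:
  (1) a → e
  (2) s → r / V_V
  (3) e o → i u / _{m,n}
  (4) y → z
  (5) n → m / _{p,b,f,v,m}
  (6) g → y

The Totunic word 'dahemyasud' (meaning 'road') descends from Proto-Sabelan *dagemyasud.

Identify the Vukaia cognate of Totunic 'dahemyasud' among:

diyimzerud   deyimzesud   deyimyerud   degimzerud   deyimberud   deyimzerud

Vukaia: *dagemyasud
  dagemyasud → degemyesud   [vowel merger]
  degemyesud → degemyerud   [rhotacism]
  degemyerud → degimyerud   [pre-nasal raising]
  degimyerud → degimzerud   [unconditioned shift]
  degimzerud (rule 5 does not apply)
  degimzerud → deyimzerud   [unconditioned shift]
  giving Vukaia deyimzerud.
Among the options, 'deyimzerud' alone shows every Vukaia change applied in order.

deyimzerud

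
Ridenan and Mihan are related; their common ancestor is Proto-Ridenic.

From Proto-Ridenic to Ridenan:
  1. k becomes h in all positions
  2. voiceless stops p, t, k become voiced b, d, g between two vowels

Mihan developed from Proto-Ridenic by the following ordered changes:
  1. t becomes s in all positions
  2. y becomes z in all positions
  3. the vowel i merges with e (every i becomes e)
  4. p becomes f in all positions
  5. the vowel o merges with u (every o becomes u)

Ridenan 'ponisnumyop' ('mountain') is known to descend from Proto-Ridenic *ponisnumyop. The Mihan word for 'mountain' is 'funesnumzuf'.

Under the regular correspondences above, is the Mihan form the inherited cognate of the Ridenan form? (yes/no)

Derive the expected Mihan reflex of *ponisnumyop:
Mihan: start from *ponisnumyop.
  rule 1: no change — ponisnumyop
  rule 2 (unconditioned shift): ponisnumyop → ponisnumzop
  rule 3 (vowel merger): ponisnumzop → ponesnumzop
  rule 4 (unconditioned shift): ponesnumzop → fonesnumzof
  rule 5 (vowel merger): fonesnumzof → funesnumzuf
  ⇒ Mihan funesnumzuf
Mihan 'funesnumzuf' matches the regular reflex exactly, so the pair is cognate.

yes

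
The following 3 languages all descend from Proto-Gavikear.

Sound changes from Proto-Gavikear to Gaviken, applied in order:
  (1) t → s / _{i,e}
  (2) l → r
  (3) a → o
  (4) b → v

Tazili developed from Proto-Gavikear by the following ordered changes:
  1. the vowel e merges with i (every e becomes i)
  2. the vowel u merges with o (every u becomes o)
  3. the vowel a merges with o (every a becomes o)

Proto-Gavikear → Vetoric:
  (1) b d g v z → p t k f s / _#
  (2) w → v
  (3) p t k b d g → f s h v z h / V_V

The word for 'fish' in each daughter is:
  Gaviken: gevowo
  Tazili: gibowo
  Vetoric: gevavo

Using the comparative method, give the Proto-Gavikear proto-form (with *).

*gebawo

Position 4: Gaviken has o, Tazili has o, Vetoric has a. Vetoric preserves a here (none of its changes turn any other segment into a), so the proto-segment is *a.
Position 2: Gaviken has e, Tazili has i, Vetoric has e. Gaviken preserves e here (none of its changes turn any other segment into e), so the proto-segment is *e.
Position 3: Gaviken has v, Tazili has b, Vetoric has v. Tazili preserves b here (none of its changes turn any other segment into b), so the proto-segment is *b.
Verify the candidate proto-form against each daughter:
Gaviken: *gebawo > gebowo > gevowo  (by vowel merger, unconditioned shift)
Tazili: *gebawo
  gebawo → gibawo   [vowel merger]
  gibawo (rule 2 does not apply)
  gibawo → gibowo   [vowel merger]
  giving Tazili gibowo.
Vetoric: start from *gebawo.
  rule 1: no change — gebawo
  rule 2 (unconditioned shift): gebawo → gebavo
  rule 3 (intervocalic lenition): gebavo → gevavo
  ⇒ Vetoric gevavo
Only *gebawo yields all of Gaviken gevowo, Tazili gibowo, Vetoric gevavo.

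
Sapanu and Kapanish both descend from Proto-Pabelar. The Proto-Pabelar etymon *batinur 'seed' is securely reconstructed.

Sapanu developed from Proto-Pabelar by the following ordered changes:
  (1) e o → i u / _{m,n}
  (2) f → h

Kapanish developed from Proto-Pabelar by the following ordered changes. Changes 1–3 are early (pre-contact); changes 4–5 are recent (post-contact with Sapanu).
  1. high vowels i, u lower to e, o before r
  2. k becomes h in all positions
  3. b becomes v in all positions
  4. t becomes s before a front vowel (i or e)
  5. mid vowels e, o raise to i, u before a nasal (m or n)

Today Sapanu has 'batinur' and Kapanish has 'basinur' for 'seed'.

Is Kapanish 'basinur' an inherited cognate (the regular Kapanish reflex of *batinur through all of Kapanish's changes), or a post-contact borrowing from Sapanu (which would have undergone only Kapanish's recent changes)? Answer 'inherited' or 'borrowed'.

borrowed

If inherited, *batinur would pass through all of Kapanish's changes:
Kapanish: start from *batinur.
  rule 1 (pre-rhotic lowering): batinur → batinor
  rule 2: no change — batinor
  rule 3 (unconditioned shift): batinor → vatinor
  rule 4 (palatalisation): vatinor → vasinor
  rule 5: no change — vasinor
  ⇒ Kapanish vasinor
If borrowed from Sapanu 'batinur' after the early changes, it would undergo only the recent ones:
  rule 4 (palatalisation): batinur → basinur
  rule 5 (pre-nasal raising): no change (basinur)
  ⇒ as a loan: basinur
Kapanish 'basinur' matches the loan outcome 'basinur', not the inherited 'vasinor' — it skipped the early Kapanish changes, so it was borrowed from Sapanu.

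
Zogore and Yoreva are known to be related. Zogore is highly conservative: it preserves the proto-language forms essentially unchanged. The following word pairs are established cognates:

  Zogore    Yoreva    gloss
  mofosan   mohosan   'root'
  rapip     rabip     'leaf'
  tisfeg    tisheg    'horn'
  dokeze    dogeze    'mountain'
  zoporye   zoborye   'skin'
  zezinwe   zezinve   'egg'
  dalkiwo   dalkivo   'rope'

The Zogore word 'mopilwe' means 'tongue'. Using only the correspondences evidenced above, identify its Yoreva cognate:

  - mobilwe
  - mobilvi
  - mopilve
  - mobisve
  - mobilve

rapip ~ rabip — Zogore p corresponds to Yoreva b between vowels (before a front vowel).
zezinwe ~ zezinve — Zogore w corresponds to Yoreva v after a consonant, before a front vowel.
Applying these to Zogore 'mopilwe':
  mopilwe → mobilwe   (p→b between vowels (before a front vowel))
  mobilwe → mobilve   (w→v after a consonant, before a front vowel)
So the Yoreva cognate is 'mobilve'.

mobilve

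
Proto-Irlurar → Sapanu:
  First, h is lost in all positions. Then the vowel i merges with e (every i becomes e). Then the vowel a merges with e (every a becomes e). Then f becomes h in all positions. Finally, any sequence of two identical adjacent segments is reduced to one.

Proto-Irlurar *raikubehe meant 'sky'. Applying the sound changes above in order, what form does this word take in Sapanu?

Sapanu: *raikubehe
  raikubehe → raikubee   [h-loss]
  raikubee → raekubee   [vowel merger]
  raekubee → reekubee   [vowel merger]
  reekubee (rule 4 does not apply)
  reekubee → rekube   [degemination]
  giving Sapanu rekube.

rekube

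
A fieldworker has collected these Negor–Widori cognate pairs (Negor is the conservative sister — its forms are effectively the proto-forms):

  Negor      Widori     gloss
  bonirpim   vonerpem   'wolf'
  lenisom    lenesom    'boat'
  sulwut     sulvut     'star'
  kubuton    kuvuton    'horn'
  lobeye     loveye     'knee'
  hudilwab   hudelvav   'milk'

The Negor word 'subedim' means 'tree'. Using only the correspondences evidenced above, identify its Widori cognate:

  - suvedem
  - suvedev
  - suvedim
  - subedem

suvedem

lobeye ~ loveye — Negor b corresponds to Widori v between vowels (before a front vowel).
bonirpim ~ vonerpem — Negor i corresponds to Widori e after a consonant, before a nasal.
Applying these to Negor 'subedim':
  subedim → suvedim   (b→v between vowels (before a front vowel))
  suvedim → suvedem   (i→e after a consonant, before a nasal)
So the Widori cognate is 'suvedem'.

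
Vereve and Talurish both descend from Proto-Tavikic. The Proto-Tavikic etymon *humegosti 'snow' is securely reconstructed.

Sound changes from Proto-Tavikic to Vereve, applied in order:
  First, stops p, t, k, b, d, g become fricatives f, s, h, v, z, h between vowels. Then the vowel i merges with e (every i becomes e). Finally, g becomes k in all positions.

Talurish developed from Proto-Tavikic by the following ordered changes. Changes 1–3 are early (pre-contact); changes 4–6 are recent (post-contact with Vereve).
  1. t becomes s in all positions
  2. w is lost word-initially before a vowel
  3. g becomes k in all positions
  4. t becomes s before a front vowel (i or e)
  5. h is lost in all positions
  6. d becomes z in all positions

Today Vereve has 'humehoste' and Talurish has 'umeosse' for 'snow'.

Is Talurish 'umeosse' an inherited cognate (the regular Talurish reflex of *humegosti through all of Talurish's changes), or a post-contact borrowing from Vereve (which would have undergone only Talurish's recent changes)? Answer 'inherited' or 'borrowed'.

If inherited, *humegosti would pass through all of Talurish's changes:
Talurish: *humegosti
  humegosti → humegossi   [unconditioned shift]
  humegossi (rule 2 does not apply)
  humegossi → humekossi   [unconditioned shift]
  humekossi (rule 4 does not apply)
  humekossi → umekossi   [h-loss]
  umekossi (rule 6 does not apply)
  giving Talurish umekossi.
If borrowed from Vereve 'humehoste' after the early changes, it would undergo only the recent ones:
  rule 4 (palatalisation): humehoste → humehosse
  rule 5 (h-loss): humehosse → umeosse
  rule 6 (unconditioned shift): no change (umeosse)
  ⇒ as a loan: umeosse
Talurish 'umeosse' matches the loan outcome 'umeosse', not the inherited 'umekossi' — it skipped the early Talurish changes, so it was borrowed from Vereve.

borrowed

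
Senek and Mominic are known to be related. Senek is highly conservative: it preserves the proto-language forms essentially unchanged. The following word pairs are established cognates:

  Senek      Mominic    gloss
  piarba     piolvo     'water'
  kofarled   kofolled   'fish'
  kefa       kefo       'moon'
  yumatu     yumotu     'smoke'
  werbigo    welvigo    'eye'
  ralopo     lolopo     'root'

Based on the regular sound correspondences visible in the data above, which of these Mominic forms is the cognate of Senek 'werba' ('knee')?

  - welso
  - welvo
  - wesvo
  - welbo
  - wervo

piarba ~ piolvo, werbigo ~ welvigo — Senek r corresponds to Mominic l after a vowel, before a labial obstruent.
piarba ~ piolvo — Senek b corresponds to Mominic v after a consonant, before a back vowel.
piarba ~ piolvo, kefa ~ kefo — Senek a corresponds to Mominic o word-finally.
Applying these to Senek 'werba':
  werba → welba   (r→l after a vowel, before a labial obstruent)
  welba → welva   (b→v after a consonant, before a back vowel)
  welva → welvo   (a→o word-finally)
So the Mominic cognate is 'welvo'.

welvo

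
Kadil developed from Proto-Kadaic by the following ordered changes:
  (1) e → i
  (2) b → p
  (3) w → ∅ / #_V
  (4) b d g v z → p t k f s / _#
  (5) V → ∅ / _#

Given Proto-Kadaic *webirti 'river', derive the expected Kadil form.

ipirt

Kadil: *webirti
  webirti → wibirti   [vowel merger]
  wibirti → wipirti   [unconditioned shift]
  wipirti → ipirti   [glide loss]
  ipirti (rule 4 does not apply)
  ipirti → ipirt   [apocope]
  giving Kadil ipirt.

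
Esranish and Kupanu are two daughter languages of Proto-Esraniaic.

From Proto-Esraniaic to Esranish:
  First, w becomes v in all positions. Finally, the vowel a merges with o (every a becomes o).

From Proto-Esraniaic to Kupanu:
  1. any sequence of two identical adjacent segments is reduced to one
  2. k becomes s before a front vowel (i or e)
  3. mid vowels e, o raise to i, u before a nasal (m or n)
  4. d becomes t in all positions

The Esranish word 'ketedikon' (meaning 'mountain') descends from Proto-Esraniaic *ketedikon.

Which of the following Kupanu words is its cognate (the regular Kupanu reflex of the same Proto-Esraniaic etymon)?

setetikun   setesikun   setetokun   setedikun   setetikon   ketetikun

setetikun

Kupanu: *ketedikon
  ketedikon (rule 1 does not apply)
  ketedikon → setedikon   [palatalisation]
  setedikon → setedikun   [pre-nasal raising]
  setedikun → setetikun   [unconditioned shift]
  giving Kupanu setetikun.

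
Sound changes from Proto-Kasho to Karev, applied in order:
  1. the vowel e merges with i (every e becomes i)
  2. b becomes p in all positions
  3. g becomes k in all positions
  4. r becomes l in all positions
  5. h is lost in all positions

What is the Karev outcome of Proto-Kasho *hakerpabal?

akilpapal

Karev: *hakerpabal
  hakerpabal → hakirpabal   [vowel merger]
  hakirpabal → hakirpapal   [unconditioned shift]
  hakirpapal (rule 3 does not apply)
  hakirpapal → hakilpapal   [unconditioned shift]
  hakilpapal → akilpapal   [h-loss]
  giving Karev akilpapal.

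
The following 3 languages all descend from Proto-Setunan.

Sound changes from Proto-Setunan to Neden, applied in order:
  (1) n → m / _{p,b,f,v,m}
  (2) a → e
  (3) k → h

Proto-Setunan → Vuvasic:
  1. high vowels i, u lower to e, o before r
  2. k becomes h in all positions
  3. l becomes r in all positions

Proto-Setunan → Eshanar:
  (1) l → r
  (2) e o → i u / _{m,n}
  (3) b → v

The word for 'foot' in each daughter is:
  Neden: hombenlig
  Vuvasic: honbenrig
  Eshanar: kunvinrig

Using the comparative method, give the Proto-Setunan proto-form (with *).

Position 5: Neden has e, Vuvasic has e, Eshanar has i. Taking the neighbouring segments as reconstructed: Neden e could go back to *a or *e; Vuvasic e can only go back to *e; Eshanar i could go back to *e or *i — the one source consistent with every daughter is *e.
Position 1: Neden has h, Vuvasic has h, Eshanar has k. Eshanar preserves k here (none of its changes turn any other segment into k), so the proto-segment is *k.
Position 7: Neden has l, Vuvasic has r, Eshanar has r. Neden preserves l here (none of its changes turn any other segment into l), so the proto-segment is *l.
Verify the candidate proto-form against each daughter:
Neden: *konbenlig > kombenlig > hombenlig  (by nasal place assimilation, unconditioned shift)
Vuvasic: start from *konbenlig.
  rule 1: no change — konbenlig
  rule 2 (unconditioned shift): konbenlig → honbenlig
  rule 3 (unconditioned shift): honbenlig → honbenrig
  ⇒ Vuvasic honbenrig
Eshanar: *konbenlig
  konbenlig → konbenrig   [unconditioned shift]
  konbenrig → kunbinrig   [pre-nasal raising]
  kunbinrig → kunvinrig   [unconditioned shift]
  giving Eshanar kunvinrig.
*konbenlig is the unique common source.

*konbenlig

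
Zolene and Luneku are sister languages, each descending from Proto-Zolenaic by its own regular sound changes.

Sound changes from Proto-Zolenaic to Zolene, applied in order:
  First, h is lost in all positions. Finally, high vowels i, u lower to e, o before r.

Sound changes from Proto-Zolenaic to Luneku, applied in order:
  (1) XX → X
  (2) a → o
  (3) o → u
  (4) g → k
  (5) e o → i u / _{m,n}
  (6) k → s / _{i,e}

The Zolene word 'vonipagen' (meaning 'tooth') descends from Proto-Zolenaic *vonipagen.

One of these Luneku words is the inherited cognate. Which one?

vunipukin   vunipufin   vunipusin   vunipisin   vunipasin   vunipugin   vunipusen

vunipusin

Luneku: *vonipagen
  vonipagen (rule 1 does not apply)
  vonipagen → vonipogen   [vowel merger]
  vonipogen → vunipugen   [vowel merger]
  vunipugen → vunipuken   [unconditioned shift]
  vunipuken → vunipukin   [pre-nasal raising]
  vunipukin → vunipusin   [palatalisation]
  giving Luneku vunipusin.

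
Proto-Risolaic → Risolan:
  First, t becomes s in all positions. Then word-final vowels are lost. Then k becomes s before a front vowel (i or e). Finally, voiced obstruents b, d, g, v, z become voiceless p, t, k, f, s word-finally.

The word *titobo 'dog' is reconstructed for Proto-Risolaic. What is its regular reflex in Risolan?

sisop

Risolan: *titobo
  titobo → sisobo   [unconditioned shift]
  sisobo → sisob   [apocope]
  sisob (rule 3 does not apply)
  sisob → sisop   [final devoicing]
  giving Risolan sisop.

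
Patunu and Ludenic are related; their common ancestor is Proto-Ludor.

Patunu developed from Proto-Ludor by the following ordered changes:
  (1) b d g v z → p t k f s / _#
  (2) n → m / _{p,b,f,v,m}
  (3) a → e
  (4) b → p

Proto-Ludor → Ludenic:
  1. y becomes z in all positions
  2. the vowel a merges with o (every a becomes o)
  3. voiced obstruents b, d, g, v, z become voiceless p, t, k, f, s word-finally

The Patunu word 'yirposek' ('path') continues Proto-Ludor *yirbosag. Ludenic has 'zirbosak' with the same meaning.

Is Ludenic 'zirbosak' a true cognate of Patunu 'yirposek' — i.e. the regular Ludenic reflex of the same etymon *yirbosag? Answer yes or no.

no

Derive the expected Ludenic reflex of *yirbosag:
Ludenic: *yirbosag
  yirbosag → zirbosag   [unconditioned shift]
  zirbosag → zirbosog   [vowel merger]
  zirbosog → zirbosok   [final devoicing]
  giving Ludenic zirbosok.
The regular Ludenic reflex would be 'zirbosok', but the attested form is 'zirbosak'. The correspondence is irregular, so they are not cognates (the Ludenic form has a different source).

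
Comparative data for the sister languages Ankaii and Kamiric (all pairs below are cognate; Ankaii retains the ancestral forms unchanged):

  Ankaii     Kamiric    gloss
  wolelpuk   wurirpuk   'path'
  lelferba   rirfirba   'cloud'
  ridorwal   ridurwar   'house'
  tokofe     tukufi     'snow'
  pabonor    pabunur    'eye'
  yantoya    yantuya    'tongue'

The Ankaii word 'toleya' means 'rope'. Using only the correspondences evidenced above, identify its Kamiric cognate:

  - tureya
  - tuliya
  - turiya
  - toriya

wolelpuk ~ wurirpuk, tokofe ~ tukufi — Ankaii o corresponds to Kamiric u after a consonant, before a consonant other than r, m, n, p, b, f, v.
wolelpuk ~ wurirpuk — Ankaii l corresponds to Kamiric r between vowels (before a front vowel).
wolelpuk ~ wurirpuk, lelferba ~ rirfirba — Ankaii e corresponds to Kamiric i after a consonant, before a consonant other than r, m, n, p, b, f, v.
Applying these to Ankaii 'toleya':
  toleya → tuleya   (o→u after a consonant, before a consonant other than r, m, n, p, b, f, v)
  tuleya → tureya   (l→r between vowels (before a front vowel))
  tureya → turiya   (e→i after a consonant, before a consonant other than r, m, n, p, b, f, v)
So the Kamiric cognate is 'turiya'.

turiya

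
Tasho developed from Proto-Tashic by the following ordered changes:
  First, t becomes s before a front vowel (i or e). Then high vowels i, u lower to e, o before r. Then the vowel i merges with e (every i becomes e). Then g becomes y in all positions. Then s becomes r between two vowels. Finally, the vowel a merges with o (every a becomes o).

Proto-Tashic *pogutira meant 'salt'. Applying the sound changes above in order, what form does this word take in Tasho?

poyurero

Tasho: *pogutira > pogusira > pogusera > poyusera > poyurera > poyurero  (by palatalisation, pre-rhotic lowering, unconditioned shift, rhotacism, vowel merger)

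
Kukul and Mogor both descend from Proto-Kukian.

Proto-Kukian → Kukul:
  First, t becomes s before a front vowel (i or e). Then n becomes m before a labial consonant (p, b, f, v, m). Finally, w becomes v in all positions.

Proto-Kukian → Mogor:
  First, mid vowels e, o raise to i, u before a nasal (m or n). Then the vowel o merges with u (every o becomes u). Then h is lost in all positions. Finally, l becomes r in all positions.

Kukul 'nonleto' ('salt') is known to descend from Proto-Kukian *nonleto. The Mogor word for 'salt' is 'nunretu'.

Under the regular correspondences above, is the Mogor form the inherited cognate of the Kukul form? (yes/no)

yes

Derive the expected Mogor reflex of *nonleto:
Mogor: start from *nonleto.
  rule 1 (pre-nasal raising): nonleto → nunleto
  rule 2 (vowel merger): nunleto → nunletu
  rule 3: no change — nunletu
  rule 4 (unconditioned shift): nunletu → nunretu
  ⇒ Mogor nunretu
Mogor 'nunretu' matches the regular reflex exactly, so the pair is cognate.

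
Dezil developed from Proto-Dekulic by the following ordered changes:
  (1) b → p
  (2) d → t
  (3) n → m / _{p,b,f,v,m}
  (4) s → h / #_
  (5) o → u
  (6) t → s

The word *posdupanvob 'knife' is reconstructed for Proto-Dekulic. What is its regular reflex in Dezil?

Dezil: *posdupanvob
  posdupanvob → posdupanvop   [unconditioned shift]
  posdupanvop → postupanvop   [unconditioned shift]
  postupanvop → postupamvop   [nasal place assimilation]
  postupamvop (rule 4 does not apply)
  postupamvop → pustupamvup   [vowel merger]
  pustupamvup → pussupamvup   [unconditioned shift]
  giving Dezil pussupamvup.

pussupamvup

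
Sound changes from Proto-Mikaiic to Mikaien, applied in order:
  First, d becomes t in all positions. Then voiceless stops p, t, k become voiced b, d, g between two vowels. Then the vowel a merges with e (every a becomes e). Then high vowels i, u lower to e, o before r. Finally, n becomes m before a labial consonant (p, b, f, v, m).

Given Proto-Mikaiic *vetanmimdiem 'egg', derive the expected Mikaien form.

Mikaien: start from *vetanmimdiem.
  rule 1 (unconditioned shift): vetanmimdiem → vetanmimtiem
  rule 2 (intervocalic voicing): vetanmimtiem → vedanmimtiem
  rule 3 (vowel merger): vedanmimtiem → vedenmimtiem
  rule 4: no change — vedenmimtiem
  rule 5 (nasal place assimilation): vedenmimtiem → vedemmimtiem
  ⇒ Mikaien vedemmimtiem

vedemmimtiem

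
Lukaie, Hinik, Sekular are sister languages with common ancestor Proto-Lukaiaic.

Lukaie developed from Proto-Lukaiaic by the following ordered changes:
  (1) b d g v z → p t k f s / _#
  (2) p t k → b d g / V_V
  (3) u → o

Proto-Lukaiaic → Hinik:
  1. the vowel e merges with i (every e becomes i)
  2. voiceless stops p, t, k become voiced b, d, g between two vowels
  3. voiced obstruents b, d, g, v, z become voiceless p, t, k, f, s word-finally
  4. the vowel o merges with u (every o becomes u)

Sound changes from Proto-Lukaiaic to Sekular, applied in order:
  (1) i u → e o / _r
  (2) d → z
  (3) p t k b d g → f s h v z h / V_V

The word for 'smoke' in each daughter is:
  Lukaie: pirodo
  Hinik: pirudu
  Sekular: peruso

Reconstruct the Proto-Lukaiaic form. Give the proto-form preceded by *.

Position 4: Lukaie has o, Hinik has u, Sekular has u. Sekular preserves u here (none of its changes turn any other segment into u), so the proto-segment is *u.
Position 5: Lukaie has d, Hinik has d, Sekular has s. Taking the neighbouring segments as reconstructed: Lukaie d could go back to *t or *d; Hinik d could go back to *t or *d; Sekular s could go back to *t or *s — the one source consistent with every daughter is *t.
Continuing position by position gives *piruto; check it forward:
Lukaie: start from *piruto.
  rule 1: no change — piruto
  rule 2 (intervocalic voicing): piruto → pirudo
  rule 3 (vowel merger): pirudo → pirodo
  ⇒ Lukaie pirodo
Hinik: *piruto > pirudo > pirudu  (by intervocalic voicing, vowel merger)
Sekular: *piruto
  piruto → peruto   [pre-rhotic lowering]
  peruto (rule 2 does not apply)
  peruto → peruso   [intervocalic lenition]
  giving Sekular peruso.
*piruto is the unique common source.

*piruto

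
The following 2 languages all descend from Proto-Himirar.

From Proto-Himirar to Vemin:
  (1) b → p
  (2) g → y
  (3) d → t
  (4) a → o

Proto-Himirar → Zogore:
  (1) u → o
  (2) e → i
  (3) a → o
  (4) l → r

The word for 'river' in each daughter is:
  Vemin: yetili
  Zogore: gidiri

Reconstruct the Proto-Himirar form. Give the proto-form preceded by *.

Position 2: Vemin has e, Zogore has i. Vemin preserves e here (none of its changes turn any other segment into e), so the proto-segment is *e.
Position 1: Vemin has y, Zogore has g. Zogore preserves g here (none of its changes turn any other segment into g), so the proto-segment is *g.
Verify the candidate proto-form against each daughter:
Vemin: *gedili
  gedili (rule 1 does not apply)
  gedili → yedili   [unconditioned shift]
  yedili → yetili   [unconditioned shift]
  yetili (rule 4 does not apply)
  giving Vemin yetili.
Zogore: start from *gedili.
  rule 1: no change — gedili
  rule 2 (vowel merger): gedili → gidili
  rule 3: no change — gidili
  rule 4 (unconditioned shift): gidili → gidiri
  ⇒ Zogore gidiri
Only *gedili yields all of Vemin yetili, Zogore gidiri.

*gedili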